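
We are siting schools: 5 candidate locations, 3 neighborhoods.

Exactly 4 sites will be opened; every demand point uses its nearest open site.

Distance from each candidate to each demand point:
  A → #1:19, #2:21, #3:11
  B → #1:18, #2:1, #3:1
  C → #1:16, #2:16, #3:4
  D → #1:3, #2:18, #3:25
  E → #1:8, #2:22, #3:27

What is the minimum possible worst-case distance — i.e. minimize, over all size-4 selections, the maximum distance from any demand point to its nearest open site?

Open {A, B, C, D}.
  Farthest demand point is #1 at distance 3 (to D); all others are ≤ 3.
With {A, B, D, E} the worst case is 3.
With {B, C, D, E} the worst case is 3.
No size-4 selection achieves below 3.

3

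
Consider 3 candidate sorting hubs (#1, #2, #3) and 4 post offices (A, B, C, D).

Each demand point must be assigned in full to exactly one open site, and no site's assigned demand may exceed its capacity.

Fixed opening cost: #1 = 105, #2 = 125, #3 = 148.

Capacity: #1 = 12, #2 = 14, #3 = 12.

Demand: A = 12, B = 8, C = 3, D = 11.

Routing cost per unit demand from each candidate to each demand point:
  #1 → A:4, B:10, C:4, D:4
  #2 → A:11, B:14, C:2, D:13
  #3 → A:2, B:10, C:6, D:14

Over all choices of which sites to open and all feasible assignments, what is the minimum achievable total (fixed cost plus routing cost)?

Open {#1, #2, #3}; cheapest assignment that respects the capacities:
  #1 (cap 12, load 11): D — cost 11×4 = 44
  #2 (cap 14, load 11): B, C — cost 8×14 + 3×2 = 118
  #3 (cap 12, load 12): A — cost 12×2 = 24
  Shipping 186, fixed 378 → total 564.
  Any other capacity-feasible assignment to {#1, #2, #3} ships for at least 186.
Total demand is 34 and no other set of sites has combined capacity ≥ 34, so {#1, #2, #3} is the only feasible choice of open sites. Minimum: 564.

564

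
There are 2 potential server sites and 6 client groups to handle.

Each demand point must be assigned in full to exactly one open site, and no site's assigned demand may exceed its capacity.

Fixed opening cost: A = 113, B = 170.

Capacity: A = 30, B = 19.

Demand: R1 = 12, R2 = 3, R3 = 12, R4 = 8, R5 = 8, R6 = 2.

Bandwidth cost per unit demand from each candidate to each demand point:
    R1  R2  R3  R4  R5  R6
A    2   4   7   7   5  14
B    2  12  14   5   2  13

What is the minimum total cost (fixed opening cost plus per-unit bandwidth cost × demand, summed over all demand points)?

Open {A, B}; cheapest assignment that respects the capacities:
  A (cap 30, load 27): R1, R2, R3 — cost 12×2 + 3×4 + 12×7 = 120
  B (cap 19, load 18): R4, R5, R6 — cost 8×5 + 8×2 + 2×13 = 82
  Shipping 202, fixed 283 → total 485.
  Any other capacity-feasible assignment to {A, B} ships for at least 202.
Total demand is 45 and no other set of sites has combined capacity ≥ 45, so {A, B} is the only feasible choice of open sites. Minimum: 485.

485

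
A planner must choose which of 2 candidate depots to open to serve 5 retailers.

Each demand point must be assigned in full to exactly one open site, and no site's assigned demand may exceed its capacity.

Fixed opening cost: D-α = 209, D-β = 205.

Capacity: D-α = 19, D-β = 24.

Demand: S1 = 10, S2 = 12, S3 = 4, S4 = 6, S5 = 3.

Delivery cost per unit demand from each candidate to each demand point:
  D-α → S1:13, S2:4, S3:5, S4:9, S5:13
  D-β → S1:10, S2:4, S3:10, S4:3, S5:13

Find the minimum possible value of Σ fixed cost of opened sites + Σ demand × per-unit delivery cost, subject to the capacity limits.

Open {D-α, D-β}; cheapest assignment that respects the capacities:
  D-α (cap 19, load 19): S2, S3, S5 — cost 12×4 + 4×5 + 3×13 = 107
  D-β (cap 24, load 16): S1, S4 — cost 10×10 + 6×3 = 118
  Shipping 225, fixed 414 → total 639.
  Any other capacity-feasible assignment to {D-α, D-β} ships for at least 225.
Total demand is 35 and no other set of sites has combined capacity ≥ 35, so {D-α, D-β} is the only feasible choice of open sites. Minimum: 639.

639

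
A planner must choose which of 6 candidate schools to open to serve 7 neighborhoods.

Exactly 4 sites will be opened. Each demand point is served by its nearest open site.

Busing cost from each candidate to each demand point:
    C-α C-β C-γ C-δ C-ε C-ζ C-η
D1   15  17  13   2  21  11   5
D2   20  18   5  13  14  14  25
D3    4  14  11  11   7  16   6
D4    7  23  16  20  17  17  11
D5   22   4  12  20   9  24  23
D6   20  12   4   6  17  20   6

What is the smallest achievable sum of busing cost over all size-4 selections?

37

Open {D1, D3, D5, D6}.
  C-α→D3 4, C-β→D5 4, C-γ→D6 4, C-δ→D1 2, C-ε→D3 7, C-ζ→D1 11, C-η→D1 5  ⇒ total 37.
Compare {D1, D2, D3, D5}: total 38.
Compare {D1, D4, D5, D6}: total 42.
No size-4 selection does better; minimum is 37.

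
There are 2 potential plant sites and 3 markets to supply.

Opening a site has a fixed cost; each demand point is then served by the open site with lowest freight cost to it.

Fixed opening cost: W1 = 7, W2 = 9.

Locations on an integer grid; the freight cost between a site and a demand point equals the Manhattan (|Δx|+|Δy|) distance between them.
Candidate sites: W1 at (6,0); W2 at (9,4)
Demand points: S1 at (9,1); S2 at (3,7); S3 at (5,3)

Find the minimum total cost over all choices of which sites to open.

25

Open {W1}: assign each demand point to its cheapest open site.
  S1→W1 4, S2→W1 10, S3→W1 4
  freight cost 18, fixed 7 → total 25.
Compare {W2}: freight cost 17 + fixed 9 = 26.
Compare {W1, W2}: freight cost 16 + fixed 16 = 32.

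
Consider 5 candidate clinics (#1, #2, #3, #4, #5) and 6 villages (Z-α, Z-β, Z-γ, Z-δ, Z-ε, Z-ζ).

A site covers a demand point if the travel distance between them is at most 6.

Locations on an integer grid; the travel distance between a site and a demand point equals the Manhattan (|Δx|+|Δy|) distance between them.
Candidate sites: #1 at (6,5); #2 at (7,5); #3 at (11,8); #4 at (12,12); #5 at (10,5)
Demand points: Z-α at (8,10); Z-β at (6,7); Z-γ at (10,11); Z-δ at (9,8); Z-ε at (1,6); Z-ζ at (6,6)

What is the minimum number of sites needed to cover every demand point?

Coverage sets (demand points within 6 of each site):
  #1: {Z-β, Z-δ, Z-ε, Z-ζ}
  #2: {Z-α, Z-β, Z-δ, Z-ζ}
  #3: {Z-α, Z-β, Z-γ, Z-δ}
  #4: {Z-α, Z-γ}
  #5: {Z-β, Z-γ, Z-δ, Z-ζ}
No single site covers all 6 demand points.
But {#1, #3} covers everything, so the minimum is 2.

2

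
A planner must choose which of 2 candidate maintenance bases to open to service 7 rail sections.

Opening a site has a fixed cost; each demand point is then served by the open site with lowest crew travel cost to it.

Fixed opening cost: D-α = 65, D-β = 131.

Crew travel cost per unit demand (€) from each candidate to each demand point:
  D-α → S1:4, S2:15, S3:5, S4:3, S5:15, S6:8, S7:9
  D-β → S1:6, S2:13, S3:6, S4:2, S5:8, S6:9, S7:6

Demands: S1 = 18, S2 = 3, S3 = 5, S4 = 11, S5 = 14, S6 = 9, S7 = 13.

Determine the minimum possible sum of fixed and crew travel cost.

Open {D-β}: assign each demand point to its cheapest open site.
  S1→D-β 18×6=108, S2→D-β 3×13=39, S3→D-β 5×6=30, S4→D-β 11×2=22, S5→D-β 14×8=112, S6→D-β 9×9=81, S7→D-β 13×6=78
  crew travel cost 470, fixed 131 → total 601.
Compare {D-α, D-β}: crew travel cost 420 + fixed 196 = 616.
Compare {D-α}: crew travel cost 574 + fixed 65 = 639.

601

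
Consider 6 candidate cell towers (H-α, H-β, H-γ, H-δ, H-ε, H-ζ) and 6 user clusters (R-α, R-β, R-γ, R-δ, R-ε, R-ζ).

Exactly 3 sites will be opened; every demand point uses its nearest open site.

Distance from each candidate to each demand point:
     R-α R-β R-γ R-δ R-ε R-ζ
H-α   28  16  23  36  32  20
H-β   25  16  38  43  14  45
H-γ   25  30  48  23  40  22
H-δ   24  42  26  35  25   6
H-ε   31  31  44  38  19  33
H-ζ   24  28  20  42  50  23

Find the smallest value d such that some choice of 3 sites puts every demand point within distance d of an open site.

Open {H-β, H-γ, H-ζ}.
  Farthest demand point is R-α at distance 24 (to H-ζ); all others are ≤ 24.
With {H-α, H-β, H-γ} the worst case is 25.
With {H-α, H-γ, H-δ} the worst case is 25.
No size-3 selection achieves below 24.

24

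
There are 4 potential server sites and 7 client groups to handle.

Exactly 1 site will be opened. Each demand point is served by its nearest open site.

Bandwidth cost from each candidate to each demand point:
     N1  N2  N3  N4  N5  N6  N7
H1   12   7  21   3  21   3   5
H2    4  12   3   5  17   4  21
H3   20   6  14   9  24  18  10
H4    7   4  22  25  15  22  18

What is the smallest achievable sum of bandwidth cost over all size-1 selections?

66

Open {H2}.
  N1→H2 4, N2→H2 12, N3→H2 3, N4→H2 5, N5→H2 17, N6→H2 4, N7→H2 21  ⇒ total 66.
Compare {H1}: total 72.
Compare {H3}: total 101.
No size-1 selection does better; minimum is 66.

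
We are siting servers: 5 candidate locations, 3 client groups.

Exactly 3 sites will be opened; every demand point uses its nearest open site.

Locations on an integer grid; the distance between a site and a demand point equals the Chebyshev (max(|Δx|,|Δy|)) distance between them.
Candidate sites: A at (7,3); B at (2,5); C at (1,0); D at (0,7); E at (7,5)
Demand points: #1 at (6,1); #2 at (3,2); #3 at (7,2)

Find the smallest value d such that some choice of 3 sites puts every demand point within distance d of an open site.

2

Open {A, B, C}.
  Farthest demand point is #1 at distance 2 (to A); all others are ≤ 2.
With {A, C, D} the worst case is 2.
With {A, C, E} the worst case is 2.
No size-3 selection achieves below 2.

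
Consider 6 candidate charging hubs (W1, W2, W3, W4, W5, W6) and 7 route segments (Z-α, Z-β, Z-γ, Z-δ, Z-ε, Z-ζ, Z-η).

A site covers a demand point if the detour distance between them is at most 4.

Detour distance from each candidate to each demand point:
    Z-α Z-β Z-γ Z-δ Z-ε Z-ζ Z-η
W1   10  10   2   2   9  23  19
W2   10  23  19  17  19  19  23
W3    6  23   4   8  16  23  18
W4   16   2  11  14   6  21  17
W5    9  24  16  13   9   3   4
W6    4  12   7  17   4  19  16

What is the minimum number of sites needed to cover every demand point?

4

Coverage sets (demand points within 4 of each site):
  W1: {Z-γ, Z-δ}
  W2: {}
  W3: {Z-γ}
  W4: {Z-β}
  W5: {Z-ζ, Z-η}
  W6: {Z-α, Z-ε}
No 3 sites suffice: every size-3 union leaves at least one demand point uncovered.
But {W1, W4, W5, W6} covers everything, so the minimum is 4.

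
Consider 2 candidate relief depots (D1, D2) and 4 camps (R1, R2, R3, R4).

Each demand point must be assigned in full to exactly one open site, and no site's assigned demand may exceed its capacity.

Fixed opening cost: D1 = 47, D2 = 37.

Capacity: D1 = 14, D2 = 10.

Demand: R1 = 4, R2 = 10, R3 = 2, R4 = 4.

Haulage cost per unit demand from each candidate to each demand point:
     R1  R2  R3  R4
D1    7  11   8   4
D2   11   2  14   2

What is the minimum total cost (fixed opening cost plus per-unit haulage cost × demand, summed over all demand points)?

Open {D1, D2}; cheapest assignment that respects the capacities:
  D1 (cap 14, load 10): R1, R3, R4 — cost 4×7 + 2×8 + 4×4 = 60
  D2 (cap 10, load 10): R2 — cost 10×2 = 20
  Shipping 80, fixed 84 → total 164.
  Any other capacity-feasible assignment to {D1, D2} ships for at least 80.
Total demand is 20 and no other set of sites has combined capacity ≥ 20, so {D1, D2} is the only feasible choice of open sites. Minimum: 164.

164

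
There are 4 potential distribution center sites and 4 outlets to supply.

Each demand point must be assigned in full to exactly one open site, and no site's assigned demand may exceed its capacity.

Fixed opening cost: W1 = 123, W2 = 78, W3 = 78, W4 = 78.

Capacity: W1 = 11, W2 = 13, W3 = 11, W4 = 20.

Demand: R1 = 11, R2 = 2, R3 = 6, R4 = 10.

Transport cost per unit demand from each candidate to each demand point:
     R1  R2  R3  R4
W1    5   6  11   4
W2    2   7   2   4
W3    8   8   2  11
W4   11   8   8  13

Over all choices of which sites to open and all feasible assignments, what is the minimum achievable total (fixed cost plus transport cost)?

367

Open {W1, W2, W3}; cheapest assignment that respects the capacities:
  W1 (cap 11, load 10): R4 — cost 10×4 = 40
  W2 (cap 13, load 13): R1, R2 — cost 11×2 + 2×7 = 36
  W3 (cap 11, load 6): R3 — cost 6×2 = 12
  Shipping 88, fixed 279 → total 367.
  Any other capacity-feasible assignment to {W1, W2, W3} ships for at least 88.
Compare {W2, W4}: its best feasible assignment gives total 370.
Compare {W1, W2, W4}: its best feasible assignment gives total 403.
Every other set of open sites that can feasibly serve all demand totals ≥ 370 even under its best assignment. Minimum: 367.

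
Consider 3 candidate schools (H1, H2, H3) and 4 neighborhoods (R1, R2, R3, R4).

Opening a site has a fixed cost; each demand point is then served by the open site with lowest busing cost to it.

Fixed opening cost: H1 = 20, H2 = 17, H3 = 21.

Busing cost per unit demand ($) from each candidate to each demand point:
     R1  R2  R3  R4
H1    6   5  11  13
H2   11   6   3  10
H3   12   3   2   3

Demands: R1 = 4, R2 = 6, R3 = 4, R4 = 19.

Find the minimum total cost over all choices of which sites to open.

148

Open {H1, H3}: assign each demand point to its cheapest open site.
  R1→H1 4×6=24, R2→H3 6×3=18, R3→H3 4×2=8, R4→H3 19×3=57
  busing cost 107, fixed 41 → total 148.
Compare {H3}: busing cost 131 + fixed 21 = 152.
Compare {H2, H3}: busing cost 127 + fixed 38 = 165.
Compare {H1, H2, H3}: busing cost 107 + fixed 58 = 165.
All other subsets cost ≥ 152. Minimum total cost: 148.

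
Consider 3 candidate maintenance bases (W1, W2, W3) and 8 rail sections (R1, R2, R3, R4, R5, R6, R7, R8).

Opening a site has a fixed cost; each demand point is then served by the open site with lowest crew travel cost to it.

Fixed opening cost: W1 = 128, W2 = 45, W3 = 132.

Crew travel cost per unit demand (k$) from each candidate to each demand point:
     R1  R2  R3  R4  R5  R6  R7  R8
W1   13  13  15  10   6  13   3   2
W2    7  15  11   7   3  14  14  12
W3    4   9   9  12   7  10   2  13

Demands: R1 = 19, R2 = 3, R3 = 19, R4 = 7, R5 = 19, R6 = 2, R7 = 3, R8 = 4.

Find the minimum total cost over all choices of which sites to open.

631

Open {W2, W3}: assign each demand point to its cheapest open site.
  R1→W3 19×4=76, R2→W3 3×9=27, R3→W3 19×9=171, R4→W2 7×7=49, R5→W2 19×3=57, R6→W3 2×10=20, R7→W3 3×2=6, R8→W2 4×12=48
  crew travel cost 454, fixed 177 → total 631.
Compare {W2}: crew travel cost 611 + fixed 45 = 656.
Compare {W3}: crew travel cost 569 + fixed 132 = 701.
Compare {W1, W2}: crew travel cost 530 + fixed 173 = 703.
All other subsets cost ≥ 656. Minimum total cost: 631.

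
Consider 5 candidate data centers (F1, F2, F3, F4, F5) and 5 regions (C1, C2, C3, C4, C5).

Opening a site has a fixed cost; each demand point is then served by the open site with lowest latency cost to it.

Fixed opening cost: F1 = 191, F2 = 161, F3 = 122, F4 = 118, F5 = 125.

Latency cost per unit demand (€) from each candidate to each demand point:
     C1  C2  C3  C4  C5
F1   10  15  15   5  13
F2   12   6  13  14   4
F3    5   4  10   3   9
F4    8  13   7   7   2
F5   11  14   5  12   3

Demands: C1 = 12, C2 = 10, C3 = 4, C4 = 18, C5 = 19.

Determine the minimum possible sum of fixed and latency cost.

Open {F3, F4}: assign each demand point to its cheapest open site.
  C1→F3 12×5=60, C2→F3 10×4=40, C3→F4 4×7=28, C4→F3 18×3=54, C5→F4 19×2=38
  latency cost 220, fixed 240 → total 460.
Compare {F3, F5}: latency cost 231 + fixed 247 = 478.
Compare {F3}: latency cost 365 + fixed 122 = 487.
Compare {F4}: latency cost 418 + fixed 118 = 536.
All other subsets cost ≥ 478. Minimum total cost: 460.

460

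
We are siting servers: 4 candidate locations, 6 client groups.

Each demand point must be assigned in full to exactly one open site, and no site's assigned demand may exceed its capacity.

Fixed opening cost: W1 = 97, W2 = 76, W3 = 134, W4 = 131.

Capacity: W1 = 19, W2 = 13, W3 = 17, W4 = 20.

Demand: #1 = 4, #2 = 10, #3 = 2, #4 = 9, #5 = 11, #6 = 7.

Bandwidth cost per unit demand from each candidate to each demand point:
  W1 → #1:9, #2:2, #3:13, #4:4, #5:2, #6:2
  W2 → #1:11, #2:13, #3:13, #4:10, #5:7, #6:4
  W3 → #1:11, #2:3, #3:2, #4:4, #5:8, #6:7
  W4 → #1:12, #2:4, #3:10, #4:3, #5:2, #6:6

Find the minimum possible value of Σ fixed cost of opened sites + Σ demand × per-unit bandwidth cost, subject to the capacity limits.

457

Open {W1, W2, W4}; cheapest assignment that respects the capacities:
  W1 (cap 19, load 19): #2, #3, #6 — cost 10×2 + 2×13 + 7×2 = 60
  W2 (cap 13, load 4): #1 — cost 4×11 = 44
  W4 (cap 20, load 20): #4, #5 — cost 9×3 + 11×2 = 49
  Shipping 153, fixed 304 → total 457.
  Any other capacity-feasible assignment to {W1, W2, W4} ships for at least 153.
Compare {W1, W3, W4}: its best feasible assignment gives total 493.
Compare {W2, W3, W4}: its best feasible assignment gives total 496.
Every other set of open sites that can feasibly serve all demand totals ≥ 493 even under its best assignment. Minimum: 457.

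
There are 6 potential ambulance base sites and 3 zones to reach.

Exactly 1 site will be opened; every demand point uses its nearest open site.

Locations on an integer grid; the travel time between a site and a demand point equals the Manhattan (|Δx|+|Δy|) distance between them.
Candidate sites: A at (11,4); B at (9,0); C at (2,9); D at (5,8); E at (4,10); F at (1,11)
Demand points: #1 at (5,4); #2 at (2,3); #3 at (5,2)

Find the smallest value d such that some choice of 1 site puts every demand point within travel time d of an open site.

8

Open {D}.
  Farthest demand point is #2 at travel time 8 (to D); all others are ≤ 8.
With {E} the worst case is 9.
With {A} the worst case is 10.
No size-1 selection achieves below 8.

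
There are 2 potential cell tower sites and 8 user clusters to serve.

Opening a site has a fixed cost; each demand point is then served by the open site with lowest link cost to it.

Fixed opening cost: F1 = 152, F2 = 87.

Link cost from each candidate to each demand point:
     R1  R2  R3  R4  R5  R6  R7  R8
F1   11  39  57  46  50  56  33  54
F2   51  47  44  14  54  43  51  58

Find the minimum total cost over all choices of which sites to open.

Open {F2}: assign each demand point to its cheapest open site.
  R1→F2 51, R2→F2 47, R3→F2 44, R4→F2 14, R5→F2 54, R6→F2 43, R7→F2 51, R8→F2 58
  link cost 362, fixed 87 → total 449.
Compare {F1}: link cost 346 + fixed 152 = 498.
Compare {F1, F2}: link cost 288 + fixed 239 = 527.

449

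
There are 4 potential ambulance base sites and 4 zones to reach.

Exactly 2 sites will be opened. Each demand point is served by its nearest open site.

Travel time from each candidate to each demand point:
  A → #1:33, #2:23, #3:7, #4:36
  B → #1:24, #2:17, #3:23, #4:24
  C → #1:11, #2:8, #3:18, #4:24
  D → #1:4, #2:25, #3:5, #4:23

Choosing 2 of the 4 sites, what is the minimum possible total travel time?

Open {C, D}.
  #1→D 4, #2→C 8, #3→D 5, #4→D 23  ⇒ total 40.
Compare {B, D}: total 49.
Compare {A, C}: total 50.
No size-2 selection does better; minimum is 40.

40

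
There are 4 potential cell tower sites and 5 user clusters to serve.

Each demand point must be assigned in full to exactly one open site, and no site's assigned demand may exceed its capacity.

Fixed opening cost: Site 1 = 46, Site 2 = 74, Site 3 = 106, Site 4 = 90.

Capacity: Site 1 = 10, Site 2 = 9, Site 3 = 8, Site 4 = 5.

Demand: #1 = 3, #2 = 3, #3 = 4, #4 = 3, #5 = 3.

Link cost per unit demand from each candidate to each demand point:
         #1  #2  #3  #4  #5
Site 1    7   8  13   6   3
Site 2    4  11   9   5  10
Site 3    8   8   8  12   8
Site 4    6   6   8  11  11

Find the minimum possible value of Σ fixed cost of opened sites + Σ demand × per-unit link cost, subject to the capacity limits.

Open {Site 1, Site 2}; cheapest assignment that respects the capacities:
  Site 1 (cap 10, load 9): #2, #4, #5 — cost 3×8 + 3×6 + 3×3 = 51
  Site 2 (cap 9, load 7): #1, #3 — cost 3×4 + 4×9 = 48
  Shipping 99, fixed 120 → total 219.
  Any other capacity-feasible assignment to {Site 1, Site 2} ships for at least 99.
Compare {Site 1, Site 3}: its best feasible assignment gives total 256.
Compare {Site 2, Site 3}: its best feasible assignment gives total 293.
Every other set of open sites that can feasibly serve all demand totals ≥ 256 even under its best assignment. Minimum: 219.

219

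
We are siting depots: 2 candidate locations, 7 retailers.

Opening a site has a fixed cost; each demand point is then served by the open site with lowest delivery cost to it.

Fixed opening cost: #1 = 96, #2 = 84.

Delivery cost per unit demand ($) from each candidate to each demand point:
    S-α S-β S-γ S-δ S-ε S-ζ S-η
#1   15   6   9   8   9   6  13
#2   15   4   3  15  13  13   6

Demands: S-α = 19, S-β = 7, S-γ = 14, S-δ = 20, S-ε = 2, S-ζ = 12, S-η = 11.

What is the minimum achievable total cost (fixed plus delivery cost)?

Open {#1, #2}: assign each demand point to its cheapest open site.
  S-α→#1 19×15=285, S-β→#2 7×4=28, S-γ→#2 14×3=42, S-δ→#1 20×8=160, S-ε→#1 2×9=18, S-ζ→#1 12×6=72, S-η→#2 11×6=66
  delivery cost 671, fixed 180 → total 851.
Compare {#1}: delivery cost 846 + fixed 96 = 942.
Compare {#2}: delivery cost 903 + fixed 84 = 987.

851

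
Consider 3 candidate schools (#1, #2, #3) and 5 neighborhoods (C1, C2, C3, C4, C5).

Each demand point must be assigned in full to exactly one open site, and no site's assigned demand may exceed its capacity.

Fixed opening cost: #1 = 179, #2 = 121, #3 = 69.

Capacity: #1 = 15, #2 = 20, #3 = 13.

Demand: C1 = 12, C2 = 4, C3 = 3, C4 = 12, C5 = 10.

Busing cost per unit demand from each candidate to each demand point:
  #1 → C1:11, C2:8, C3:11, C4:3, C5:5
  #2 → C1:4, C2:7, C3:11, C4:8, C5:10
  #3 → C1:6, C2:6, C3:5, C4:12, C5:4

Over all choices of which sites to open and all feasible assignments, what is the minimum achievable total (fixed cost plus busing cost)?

536

Open {#1, #2, #3}; cheapest assignment that respects the capacities:
  #1 (cap 15, load 12): C4 — cost 12×3 = 36
  #2 (cap 20, load 16): C1, C2 — cost 12×4 + 4×7 = 76
  #3 (cap 13, load 13): C3, C5 — cost 3×5 + 10×4 = 55
  Shipping 167, fixed 369 → total 536.
  Any other capacity-feasible assignment to {#1, #2, #3} ships for at least 167.
Total demand is 41 and no other set of sites has combined capacity ≥ 41, so {#1, #2, #3} is the only feasible choice of open sites. Minimum: 536.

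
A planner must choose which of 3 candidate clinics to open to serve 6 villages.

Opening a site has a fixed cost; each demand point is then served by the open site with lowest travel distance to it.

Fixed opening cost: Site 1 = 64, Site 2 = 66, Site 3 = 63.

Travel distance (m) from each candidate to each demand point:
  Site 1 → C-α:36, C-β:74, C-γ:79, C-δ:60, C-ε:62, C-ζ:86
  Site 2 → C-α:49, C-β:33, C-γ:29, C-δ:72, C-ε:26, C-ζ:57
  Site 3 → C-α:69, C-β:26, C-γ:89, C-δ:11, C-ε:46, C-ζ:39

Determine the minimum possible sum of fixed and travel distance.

309

Open {Site 2, Site 3}: assign each demand point to its cheapest open site.
  C-α→Site 2 49, C-β→Site 3 26, C-γ→Site 2 29, C-δ→Site 3 11, C-ε→Site 2 26, C-ζ→Site 3 39
  travel distance 180, fixed 129 → total 309.
Compare {Site 2}: travel distance 266 + fixed 66 = 332.
Compare {Site 3}: travel distance 280 + fixed 63 = 343.
Compare {Site 1, Site 2, Site 3}: travel distance 167 + fixed 193 = 360.
All other subsets cost ≥ 332. Minimum total cost: 309.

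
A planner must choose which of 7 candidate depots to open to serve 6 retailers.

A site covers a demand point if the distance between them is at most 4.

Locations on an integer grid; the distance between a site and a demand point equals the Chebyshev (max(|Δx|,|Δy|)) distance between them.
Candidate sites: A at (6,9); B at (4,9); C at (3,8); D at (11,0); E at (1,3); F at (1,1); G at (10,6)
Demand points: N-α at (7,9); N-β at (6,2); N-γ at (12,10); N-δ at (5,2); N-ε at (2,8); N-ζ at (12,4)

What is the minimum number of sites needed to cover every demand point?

3

Coverage sets (demand points within 4 of each site):
  A: {N-α, N-ε}
  B: {N-α, N-ε}
  C: {N-α, N-ε}
  D: {N-ζ}
  E: {N-δ}
  F: {N-δ}
  G: {N-α, N-β, N-γ, N-ζ}
No 2 sites suffice: every size-2 union leaves at least one demand point uncovered.
But {A, E, G} covers everything, so the minimum is 3.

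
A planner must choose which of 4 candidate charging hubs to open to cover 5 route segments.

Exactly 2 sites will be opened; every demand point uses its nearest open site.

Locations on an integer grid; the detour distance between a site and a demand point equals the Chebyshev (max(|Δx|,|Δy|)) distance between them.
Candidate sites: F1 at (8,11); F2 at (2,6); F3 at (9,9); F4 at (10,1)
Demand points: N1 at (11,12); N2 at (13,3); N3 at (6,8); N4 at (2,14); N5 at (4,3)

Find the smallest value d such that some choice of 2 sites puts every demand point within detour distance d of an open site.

6

Open {F1, F3}.
  Farthest demand point is N2 at detour distance 6 (to F3); all others are ≤ 6.
With {F1, F4} the worst case is 6.
With {F2, F3} the worst case is 7.
No size-2 selection achieves below 6.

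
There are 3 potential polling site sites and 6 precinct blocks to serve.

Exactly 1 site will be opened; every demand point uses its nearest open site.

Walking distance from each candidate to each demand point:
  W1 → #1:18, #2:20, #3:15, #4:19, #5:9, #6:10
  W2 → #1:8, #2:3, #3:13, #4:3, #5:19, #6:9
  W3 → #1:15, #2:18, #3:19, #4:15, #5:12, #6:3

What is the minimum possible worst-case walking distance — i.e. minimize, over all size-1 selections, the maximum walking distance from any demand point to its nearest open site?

Open {W2}.
  Farthest demand point is #5 at walking distance 19 (to W2); all others are ≤ 19.
With {W3} the worst case is 19.
With {W1} the worst case is 20.
No size-1 selection achieves below 19.

19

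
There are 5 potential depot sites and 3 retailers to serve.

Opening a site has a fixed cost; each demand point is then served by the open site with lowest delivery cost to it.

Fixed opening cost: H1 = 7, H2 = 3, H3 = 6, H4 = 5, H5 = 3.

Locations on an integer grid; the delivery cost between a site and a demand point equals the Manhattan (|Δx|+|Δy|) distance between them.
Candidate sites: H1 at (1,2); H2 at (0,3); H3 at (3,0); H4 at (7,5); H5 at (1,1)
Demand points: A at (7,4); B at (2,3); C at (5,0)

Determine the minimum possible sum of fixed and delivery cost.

17

Open {H4, H5}: assign each demand point to its cheapest open site.
  A→H4 1, B→H5 3, C→H5 5
  delivery cost 9, fixed 8 → total 17.
Compare {H2, H4}: delivery cost 10 + fixed 8 = 18.
Compare {H3, H4}: delivery cost 7 + fixed 11 = 18.
Compare {H2, H3, H4}: delivery cost 5 + fixed 14 = 19.
All other subsets cost ≥ 18. Minimum total cost: 17.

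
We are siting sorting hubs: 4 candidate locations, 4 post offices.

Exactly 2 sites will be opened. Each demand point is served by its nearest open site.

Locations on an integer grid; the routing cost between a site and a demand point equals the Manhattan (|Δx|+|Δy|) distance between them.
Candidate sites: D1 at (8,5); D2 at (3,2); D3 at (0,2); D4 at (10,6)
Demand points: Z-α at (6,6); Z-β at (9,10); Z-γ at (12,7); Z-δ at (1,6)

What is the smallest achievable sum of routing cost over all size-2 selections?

17

Open {D3, D4}.
  Z-α→D4 4, Z-β→D4 5, Z-γ→D4 3, Z-δ→D3 5  ⇒ total 17.
Compare {D2, D4}: total 18.
Compare {D1, D4}: total 19.
No size-2 selection does better; minimum is 17.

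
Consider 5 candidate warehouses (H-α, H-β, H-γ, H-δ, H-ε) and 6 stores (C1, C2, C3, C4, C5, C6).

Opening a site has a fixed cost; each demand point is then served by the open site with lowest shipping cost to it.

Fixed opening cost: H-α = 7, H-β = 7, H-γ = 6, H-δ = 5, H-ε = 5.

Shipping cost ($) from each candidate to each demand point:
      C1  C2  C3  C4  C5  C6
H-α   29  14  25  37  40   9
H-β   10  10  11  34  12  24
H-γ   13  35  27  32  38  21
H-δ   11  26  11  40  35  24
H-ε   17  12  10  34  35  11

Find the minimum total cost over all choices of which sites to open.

Open {H-β, H-ε}: assign each demand point to its cheapest open site.
  C1→H-β 10, C2→H-β 10, C3→H-ε 10, C4→H-β 34, C5→H-β 12, C6→H-ε 11
  shipping cost 87, fixed 12 → total 99.
Compare {H-α, H-β}: shipping cost 86 + fixed 14 = 100.
Compare {H-β, H-γ, H-ε}: shipping cost 85 + fixed 18 = 103.
Compare {H-α, H-β, H-γ}: shipping cost 84 + fixed 20 = 104.
All other subsets cost ≥ 100. Minimum total cost: 99.

99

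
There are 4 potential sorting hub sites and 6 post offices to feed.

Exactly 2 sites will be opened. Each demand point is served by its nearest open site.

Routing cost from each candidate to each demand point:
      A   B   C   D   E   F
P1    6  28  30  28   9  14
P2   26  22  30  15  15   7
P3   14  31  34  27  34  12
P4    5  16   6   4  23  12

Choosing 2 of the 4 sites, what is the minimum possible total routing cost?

Open {P1, P4}.
  A→P4 5, B→P4 16, C→P4 6, D→P4 4, E→P1 9, F→P4 12  ⇒ total 52.
Compare {P2, P4}: total 53.
Compare {P3, P4}: total 66.
No size-2 selection does better; minimum is 52.

52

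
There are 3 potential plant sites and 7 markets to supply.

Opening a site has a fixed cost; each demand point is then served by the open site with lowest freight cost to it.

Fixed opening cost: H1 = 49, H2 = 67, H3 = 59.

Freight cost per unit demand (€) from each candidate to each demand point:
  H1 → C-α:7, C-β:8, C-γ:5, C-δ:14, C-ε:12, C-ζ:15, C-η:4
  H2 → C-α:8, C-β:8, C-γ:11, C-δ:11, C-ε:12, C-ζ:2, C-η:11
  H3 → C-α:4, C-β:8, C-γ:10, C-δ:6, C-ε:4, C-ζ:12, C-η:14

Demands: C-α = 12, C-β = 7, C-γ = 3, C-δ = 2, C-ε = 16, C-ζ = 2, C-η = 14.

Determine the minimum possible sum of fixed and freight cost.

Open {H1, H3}: assign each demand point to its cheapest open site.
  C-α→H3 12×4=48, C-β→H1 7×8=56, C-γ→H1 3×5=15, C-δ→H3 2×6=12, C-ε→H3 16×4=64, C-ζ→H3 2×12=24, C-η→H1 14×4=56
  freight cost 275, fixed 108 → total 383.
Compare {H1, H2, H3}: freight cost 255 + fixed 175 = 430.
Compare {H3}: freight cost 430 + fixed 59 = 489.
Compare {H2, H3}: freight cost 368 + fixed 126 = 494.
All other subsets cost ≥ 430. Minimum total cost: 383.

383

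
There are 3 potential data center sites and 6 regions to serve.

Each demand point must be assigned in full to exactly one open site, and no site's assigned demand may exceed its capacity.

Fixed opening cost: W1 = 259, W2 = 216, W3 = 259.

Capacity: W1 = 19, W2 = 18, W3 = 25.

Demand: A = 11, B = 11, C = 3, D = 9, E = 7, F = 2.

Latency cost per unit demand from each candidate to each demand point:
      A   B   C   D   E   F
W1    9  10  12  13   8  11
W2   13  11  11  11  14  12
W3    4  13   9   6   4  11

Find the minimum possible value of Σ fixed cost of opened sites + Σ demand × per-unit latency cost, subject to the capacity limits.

Open {W1, W3}; cheapest assignment that respects the capacities:
  W1 (cap 19, load 18): B, E — cost 11×10 + 7×8 = 166
  W3 (cap 25, load 25): A, C, D, F — cost 11×4 + 3×9 + 9×6 + 2×11 = 147
  Shipping 313, fixed 518 → total 831.
  Any other capacity-feasible assignment to {W1, W3} ships for at least 313.
Compare {W2, W3}: its best feasible assignment gives total 841.
Compare {W1, W2, W3}: its best feasible assignment gives total 1047.
Every other set of open sites that can feasibly serve all demand totals ≥ 841 even under its best assignment. Minimum: 831.

831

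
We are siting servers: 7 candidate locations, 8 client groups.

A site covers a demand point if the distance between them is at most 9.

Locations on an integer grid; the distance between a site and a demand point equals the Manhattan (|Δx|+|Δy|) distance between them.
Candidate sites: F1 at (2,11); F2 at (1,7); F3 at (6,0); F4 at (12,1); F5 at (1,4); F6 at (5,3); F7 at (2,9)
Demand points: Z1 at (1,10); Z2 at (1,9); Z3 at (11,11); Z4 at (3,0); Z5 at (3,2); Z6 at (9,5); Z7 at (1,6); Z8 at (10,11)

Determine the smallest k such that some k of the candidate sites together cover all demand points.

2

Coverage sets (demand points within 9 of each site):
  F1: {Z1, Z2, Z3, Z7, Z8}
  F2: {Z1, Z2, Z4, Z5, Z7}
  F3: {Z4, Z5, Z6}
  F4: {Z6}
  F5: {Z1, Z2, Z4, Z5, Z6, Z7}
  F6: {Z4, Z5, Z6, Z7}
  F7: {Z1, Z2, Z5, Z7}
No single site covers all 8 demand points.
But {F1, F3} covers everything, so the minimum is 2.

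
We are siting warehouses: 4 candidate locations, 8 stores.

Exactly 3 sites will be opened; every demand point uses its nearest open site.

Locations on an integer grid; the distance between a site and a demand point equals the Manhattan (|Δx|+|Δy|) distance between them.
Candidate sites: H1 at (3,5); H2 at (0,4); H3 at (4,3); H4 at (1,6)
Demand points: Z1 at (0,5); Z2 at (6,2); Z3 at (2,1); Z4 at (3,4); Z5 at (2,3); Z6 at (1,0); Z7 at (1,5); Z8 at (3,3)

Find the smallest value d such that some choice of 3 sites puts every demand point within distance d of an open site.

Open {H1, H2, H3}.
  Farthest demand point is Z6 at distance 5 (to H2); all others are ≤ 5.
With {H2, H3, H4} the worst case is 5.
With {H1, H2, H4} the worst case is 6.
No size-3 selection achieves below 5.

5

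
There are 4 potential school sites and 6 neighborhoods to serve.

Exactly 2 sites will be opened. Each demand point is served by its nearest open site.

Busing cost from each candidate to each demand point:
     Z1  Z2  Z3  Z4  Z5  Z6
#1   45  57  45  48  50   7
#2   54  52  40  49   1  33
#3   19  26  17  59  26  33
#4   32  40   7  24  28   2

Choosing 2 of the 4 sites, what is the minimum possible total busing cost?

104

Open {#3, #4}.
  Z1→#3 19, Z2→#3 26, Z3→#4 7, Z4→#4 24, Z5→#3 26, Z6→#4 2  ⇒ total 104.
Compare {#2, #4}: total 106.
Compare {#1, #4}: total 133.
No size-2 selection does better; minimum is 104.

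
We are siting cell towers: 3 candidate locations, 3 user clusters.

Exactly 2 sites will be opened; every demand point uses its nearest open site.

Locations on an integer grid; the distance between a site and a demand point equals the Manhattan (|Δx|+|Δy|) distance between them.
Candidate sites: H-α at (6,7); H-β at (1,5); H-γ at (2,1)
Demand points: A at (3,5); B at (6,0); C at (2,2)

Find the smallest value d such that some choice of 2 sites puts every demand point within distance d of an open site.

Open {H-α, H-γ}.
  Farthest demand point is A at distance 5 (to H-α); all others are ≤ 5.
With {H-β, H-γ} the worst case is 5.
With {H-α, H-β} the worst case is 7.
No size-2 selection achieves below 5.

5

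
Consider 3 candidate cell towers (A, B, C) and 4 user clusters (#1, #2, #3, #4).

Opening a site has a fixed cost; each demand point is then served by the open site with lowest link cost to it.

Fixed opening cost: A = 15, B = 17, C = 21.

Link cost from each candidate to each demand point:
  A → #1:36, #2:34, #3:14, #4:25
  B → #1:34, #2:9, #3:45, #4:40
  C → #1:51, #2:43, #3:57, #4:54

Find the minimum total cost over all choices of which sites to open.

Open {A, B}: assign each demand point to its cheapest open site.
  #1→B 34, #2→B 9, #3→A 14, #4→A 25
  link cost 82, fixed 32 → total 114.
Compare {A}: link cost 109 + fixed 15 = 124.
Compare {A, B, C}: link cost 82 + fixed 53 = 135.
Compare {B}: link cost 128 + fixed 17 = 145.
All other subsets cost ≥ 124. Minimum total cost: 114.

114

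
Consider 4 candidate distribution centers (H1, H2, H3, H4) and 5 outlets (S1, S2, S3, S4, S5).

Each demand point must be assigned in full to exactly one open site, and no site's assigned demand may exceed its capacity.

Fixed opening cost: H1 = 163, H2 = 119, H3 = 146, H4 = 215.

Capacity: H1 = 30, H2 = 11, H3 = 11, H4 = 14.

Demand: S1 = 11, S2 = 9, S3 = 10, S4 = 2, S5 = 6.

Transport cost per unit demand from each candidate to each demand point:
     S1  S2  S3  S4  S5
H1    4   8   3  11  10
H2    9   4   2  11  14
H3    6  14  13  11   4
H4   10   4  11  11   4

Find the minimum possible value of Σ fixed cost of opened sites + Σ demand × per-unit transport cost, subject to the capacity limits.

Open {H1, H2}; cheapest assignment that respects the capacities:
  H1 (cap 30, load 29): S1, S3, S4, S5 — cost 11×4 + 10×3 + 2×11 + 6×10 = 156
  H2 (cap 11, load 9): S2 — cost 9×4 = 36
  Shipping 192, fixed 282 → total 474.
  Any other capacity-feasible assignment to {H1, H2} ships for at least 192.
Compare {H1, H3}: its best feasible assignment gives total 501.
Compare {H1, H4}: its best feasible assignment gives total 570.
Every other set of open sites that can feasibly serve all demand totals ≥ 501 even under its best assignment. Minimum: 474.

474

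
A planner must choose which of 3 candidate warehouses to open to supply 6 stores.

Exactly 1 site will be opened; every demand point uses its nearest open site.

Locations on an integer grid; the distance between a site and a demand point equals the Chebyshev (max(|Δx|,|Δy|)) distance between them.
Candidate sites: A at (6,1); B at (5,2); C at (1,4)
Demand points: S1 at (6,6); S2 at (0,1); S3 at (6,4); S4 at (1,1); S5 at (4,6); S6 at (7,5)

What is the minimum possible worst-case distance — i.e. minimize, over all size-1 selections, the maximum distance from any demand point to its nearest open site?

Open {B}.
  Farthest demand point is S2 at distance 5 (to B); all others are ≤ 5.
With {A} the worst case is 6.
With {C} the worst case is 6.
No size-1 selection achieves below 5.

5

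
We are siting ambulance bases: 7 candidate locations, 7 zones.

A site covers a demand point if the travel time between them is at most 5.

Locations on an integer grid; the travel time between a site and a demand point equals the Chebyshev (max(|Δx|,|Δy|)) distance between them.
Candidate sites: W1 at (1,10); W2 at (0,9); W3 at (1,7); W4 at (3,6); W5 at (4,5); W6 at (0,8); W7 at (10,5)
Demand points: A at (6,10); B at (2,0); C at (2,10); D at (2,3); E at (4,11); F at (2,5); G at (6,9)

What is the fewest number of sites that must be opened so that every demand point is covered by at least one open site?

2

Coverage sets (demand points within 5 of each site):
  W1: {A, C, E, F, G}
  W2: {C, E, F}
  W3: {A, C, D, E, F, G}
  W4: {A, C, D, E, F, G}
  W5: {A, B, C, D, F, G}
  W6: {C, D, E, F}
  W7: {A, G}
No single site covers all 7 demand points.
But {W1, W5} covers everything, so the minimum is 2.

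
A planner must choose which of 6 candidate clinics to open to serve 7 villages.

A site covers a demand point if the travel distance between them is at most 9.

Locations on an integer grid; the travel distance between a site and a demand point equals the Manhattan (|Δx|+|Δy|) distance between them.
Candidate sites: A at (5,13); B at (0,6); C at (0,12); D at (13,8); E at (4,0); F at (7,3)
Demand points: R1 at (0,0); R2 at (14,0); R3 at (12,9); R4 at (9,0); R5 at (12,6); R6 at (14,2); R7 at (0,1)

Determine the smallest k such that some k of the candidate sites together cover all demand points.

2

Coverage sets (demand points within 9 of each site):
  A: {}
  B: {R1, R7}
  C: {}
  D: {R2, R3, R5, R6}
  E: {R1, R4, R7}
  F: {R4, R5, R6, R7}
No single site covers all 7 demand points.
But {D, E} covers everything, so the minimum is 2.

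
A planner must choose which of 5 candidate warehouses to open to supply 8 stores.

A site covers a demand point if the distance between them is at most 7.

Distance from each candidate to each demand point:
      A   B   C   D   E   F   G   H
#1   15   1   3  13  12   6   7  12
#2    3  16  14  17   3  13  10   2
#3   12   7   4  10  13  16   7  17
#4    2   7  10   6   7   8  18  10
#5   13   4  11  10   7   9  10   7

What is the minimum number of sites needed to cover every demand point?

Coverage sets (demand points within 7 of each site):
  #1: {B, C, F, G}
  #2: {A, E, H}
  #3: {B, C, G}
  #4: {A, B, D, E}
  #5: {B, E, H}
No 2 sites suffice: every size-2 union leaves at least one demand point uncovered.
But {#1, #2, #4} covers everything, so the minimum is 3.

3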